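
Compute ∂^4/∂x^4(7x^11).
55440 x^{7}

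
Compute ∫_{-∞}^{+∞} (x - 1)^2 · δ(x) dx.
1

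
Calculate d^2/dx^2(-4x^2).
-8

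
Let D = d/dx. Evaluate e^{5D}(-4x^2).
- 4 x^{2} - 40 x - 100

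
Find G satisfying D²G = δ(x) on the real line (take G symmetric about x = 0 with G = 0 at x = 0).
\frac{|x|}{2}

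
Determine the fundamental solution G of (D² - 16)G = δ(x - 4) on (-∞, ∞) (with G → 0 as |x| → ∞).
-\frac{e^{-4|x - 4|}}{8}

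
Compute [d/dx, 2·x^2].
4 x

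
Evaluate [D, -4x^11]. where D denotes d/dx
- 44 x^{10}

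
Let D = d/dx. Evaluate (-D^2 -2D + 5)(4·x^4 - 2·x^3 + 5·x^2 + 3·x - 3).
20 x^{4} - 42 x^{3} - 11 x^{2} + 7 x - 31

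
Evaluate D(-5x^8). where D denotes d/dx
- 40 x^{7}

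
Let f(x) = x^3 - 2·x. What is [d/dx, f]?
3 x^{2} - 2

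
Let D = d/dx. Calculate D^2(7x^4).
84 x^{2}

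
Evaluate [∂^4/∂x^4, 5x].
20\frac{d^{3}}{dx^{3}}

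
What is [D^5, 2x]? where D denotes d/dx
10D^{4}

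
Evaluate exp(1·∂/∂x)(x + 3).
x + 4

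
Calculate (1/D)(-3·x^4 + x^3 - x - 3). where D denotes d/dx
- \frac{3 x^{5}}{5} + \frac{x^{4}}{4} - \frac{x^{2}}{2} - 3 x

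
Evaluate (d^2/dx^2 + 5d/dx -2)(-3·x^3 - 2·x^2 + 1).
6 x^{3} - 41 x^{2} - 38 x - 6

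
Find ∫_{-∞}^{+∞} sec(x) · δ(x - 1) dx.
\sec{\left(1 \right)}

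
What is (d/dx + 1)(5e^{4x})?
25 e^{4 x}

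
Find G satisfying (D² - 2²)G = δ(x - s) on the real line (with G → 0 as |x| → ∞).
-\frac{e^{-2|x-s|}}{4}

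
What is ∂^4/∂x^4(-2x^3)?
0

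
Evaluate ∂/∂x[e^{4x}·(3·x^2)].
6 x \left(2 x + 1\right) e^{4 x}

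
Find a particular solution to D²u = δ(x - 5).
\frac{|x - 5|}{2}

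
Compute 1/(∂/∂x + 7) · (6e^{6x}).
\frac{6 e^{6 x}}{13}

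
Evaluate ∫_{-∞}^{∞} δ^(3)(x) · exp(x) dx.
-1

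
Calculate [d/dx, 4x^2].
8 x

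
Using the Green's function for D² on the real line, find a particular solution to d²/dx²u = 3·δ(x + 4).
\frac{3|x + 4|}{2}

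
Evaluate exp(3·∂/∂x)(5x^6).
5 x^{6} + 90 x^{5} + 675 x^{4} + 2700 x^{3} + 6075 x^{2} + 7290 x + 3645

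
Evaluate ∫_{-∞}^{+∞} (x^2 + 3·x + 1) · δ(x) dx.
1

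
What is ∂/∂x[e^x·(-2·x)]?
2 \left(- x - 1\right) e^{x}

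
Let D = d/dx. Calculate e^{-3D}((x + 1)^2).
x^{2} - 4 x + 4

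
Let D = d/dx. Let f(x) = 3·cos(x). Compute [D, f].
- 3 \sin{\left(x \right)}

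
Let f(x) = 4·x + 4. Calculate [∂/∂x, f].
4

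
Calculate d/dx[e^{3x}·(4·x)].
\left(12 x + 4\right) e^{3 x}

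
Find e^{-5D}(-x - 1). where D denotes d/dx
4 - x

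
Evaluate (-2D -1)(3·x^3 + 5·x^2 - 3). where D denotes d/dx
- 3 x^{3} - 23 x^{2} - 20 x + 3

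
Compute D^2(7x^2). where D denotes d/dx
14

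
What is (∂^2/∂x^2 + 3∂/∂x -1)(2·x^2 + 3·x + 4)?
- 2 x^{2} + 9 x + 9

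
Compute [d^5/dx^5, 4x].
20\frac{d^{4}}{dx^{4}}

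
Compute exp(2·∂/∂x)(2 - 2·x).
- 2 x - 2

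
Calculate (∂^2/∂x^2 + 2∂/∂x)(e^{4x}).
24 e^{4 x}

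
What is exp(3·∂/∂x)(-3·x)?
- 3 x - 9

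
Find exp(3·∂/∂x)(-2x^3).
- 2 x^{3} - 18 x^{2} - 54 x - 54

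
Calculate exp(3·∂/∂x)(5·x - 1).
5 x + 14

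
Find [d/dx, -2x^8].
- 16 x^{7}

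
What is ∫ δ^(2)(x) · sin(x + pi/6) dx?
- \frac{1}{2}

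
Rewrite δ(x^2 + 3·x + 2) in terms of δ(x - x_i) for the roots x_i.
\frac{\delta(x + 1) + \delta(x + 2)}{1}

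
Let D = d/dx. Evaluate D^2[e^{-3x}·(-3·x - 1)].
9 \left(1 - 3 x\right) e^{- 3 x}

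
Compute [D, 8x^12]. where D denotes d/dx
96 x^{11}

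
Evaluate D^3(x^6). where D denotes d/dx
120 x^{3}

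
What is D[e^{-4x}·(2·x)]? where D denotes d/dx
2 \left(1 - 4 x\right) e^{- 4 x}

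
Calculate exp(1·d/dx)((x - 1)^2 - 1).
x^{2} - 1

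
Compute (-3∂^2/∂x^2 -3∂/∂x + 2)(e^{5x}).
- 88 e^{5 x}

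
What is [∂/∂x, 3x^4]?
12 x^{3}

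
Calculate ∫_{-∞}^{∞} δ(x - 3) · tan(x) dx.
\tan{\left(3 \right)}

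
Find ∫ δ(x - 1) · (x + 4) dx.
5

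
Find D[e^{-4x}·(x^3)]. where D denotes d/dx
x^{2} \left(3 - 4 x\right) e^{- 4 x}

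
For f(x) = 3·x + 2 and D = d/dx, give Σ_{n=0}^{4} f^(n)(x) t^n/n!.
3 t + 3 x + 2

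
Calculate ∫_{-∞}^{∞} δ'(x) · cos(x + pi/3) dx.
\frac{\sqrt{3}}{2}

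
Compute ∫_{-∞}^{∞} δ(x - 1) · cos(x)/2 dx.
\frac{\cos{\left(1 \right)}}{2}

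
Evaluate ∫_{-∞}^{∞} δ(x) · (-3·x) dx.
0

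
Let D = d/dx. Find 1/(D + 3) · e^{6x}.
\frac{e^{6 x}}{9}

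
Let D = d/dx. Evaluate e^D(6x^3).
6 x^{3} + 18 x^{2} + 18 x + 6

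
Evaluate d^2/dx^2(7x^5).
140 x^{3}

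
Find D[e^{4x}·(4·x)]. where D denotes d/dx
\left(16 x + 4\right) e^{4 x}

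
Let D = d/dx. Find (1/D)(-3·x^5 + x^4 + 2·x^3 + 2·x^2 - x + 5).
- \frac{x^{6}}{2} + \frac{x^{5}}{5} + \frac{x^{4}}{2} + \frac{2 x^{3}}{3} - \frac{x^{2}}{2} + 5 x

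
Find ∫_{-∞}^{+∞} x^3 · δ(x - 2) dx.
8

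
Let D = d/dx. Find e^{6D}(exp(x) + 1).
e^{x + 6} + 1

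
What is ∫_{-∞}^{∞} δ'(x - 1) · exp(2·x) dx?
- 2 e^{2}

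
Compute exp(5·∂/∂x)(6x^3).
6 x^{3} + 90 x^{2} + 450 x + 750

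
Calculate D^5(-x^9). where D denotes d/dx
- 15120 x^{4}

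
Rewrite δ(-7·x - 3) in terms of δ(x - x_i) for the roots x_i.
\frac{\delta(x + 3/7)}{7}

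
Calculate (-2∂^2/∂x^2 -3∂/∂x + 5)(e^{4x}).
- 39 e^{4 x}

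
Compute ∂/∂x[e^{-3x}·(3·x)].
3 \left(1 - 3 x\right) e^{- 3 x}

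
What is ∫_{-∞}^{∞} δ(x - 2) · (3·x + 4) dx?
10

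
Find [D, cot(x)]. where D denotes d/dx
- \frac{1}{\sin^{2}{\left(x \right)}}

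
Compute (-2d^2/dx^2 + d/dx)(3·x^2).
6 x - 12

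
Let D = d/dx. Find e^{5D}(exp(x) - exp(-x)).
2 \sinh{\left(x + 5 \right)}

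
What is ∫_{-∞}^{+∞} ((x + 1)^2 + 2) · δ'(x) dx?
-2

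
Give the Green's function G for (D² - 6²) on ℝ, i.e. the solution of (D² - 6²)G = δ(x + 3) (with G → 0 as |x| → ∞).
-\frac{e^{-6|x + 3|}}{12}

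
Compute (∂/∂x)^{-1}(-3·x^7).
- \frac{3 x^{8}}{8}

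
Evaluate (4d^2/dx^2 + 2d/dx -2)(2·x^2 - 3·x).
- 4 x^{2} + 14 x + 10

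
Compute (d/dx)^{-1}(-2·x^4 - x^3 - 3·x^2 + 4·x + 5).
- \frac{2 x^{5}}{5} - \frac{x^{4}}{4} - x^{3} + 2 x^{2} + 5 x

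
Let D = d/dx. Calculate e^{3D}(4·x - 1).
4 x + 11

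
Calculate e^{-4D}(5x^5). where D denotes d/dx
5 x^{5} - 100 x^{4} + 800 x^{3} - 3200 x^{2} + 6400 x - 5120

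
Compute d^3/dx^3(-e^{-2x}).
8 e^{- 2 x}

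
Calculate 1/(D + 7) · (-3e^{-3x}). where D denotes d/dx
- \frac{3 e^{- 3 x}}{4}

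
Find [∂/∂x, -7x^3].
- 21 x^{2}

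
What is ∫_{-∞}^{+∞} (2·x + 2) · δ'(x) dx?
-2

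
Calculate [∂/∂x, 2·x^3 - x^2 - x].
6 x^{2} - 2 x - 1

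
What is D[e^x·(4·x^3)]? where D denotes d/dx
4 x^{2} \left(x + 3\right) e^{x}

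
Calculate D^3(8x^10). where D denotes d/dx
5760 x^{7}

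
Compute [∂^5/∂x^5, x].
5\frac{d^{4}}{dx^{4}}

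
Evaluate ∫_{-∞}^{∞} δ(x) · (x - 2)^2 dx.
4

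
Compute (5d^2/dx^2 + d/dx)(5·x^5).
25 x^{3} \left(x + 20\right)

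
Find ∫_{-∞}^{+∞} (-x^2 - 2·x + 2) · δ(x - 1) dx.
-1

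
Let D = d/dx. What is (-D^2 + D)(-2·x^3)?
6 x \left(2 - x\right)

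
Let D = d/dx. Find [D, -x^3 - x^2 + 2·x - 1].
- 3 x^{2} - 2 x + 2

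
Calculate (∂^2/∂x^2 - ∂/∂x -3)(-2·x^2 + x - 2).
6 x^{2} + x + 1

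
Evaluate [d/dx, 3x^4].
12 x^{3}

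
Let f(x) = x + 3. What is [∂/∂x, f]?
1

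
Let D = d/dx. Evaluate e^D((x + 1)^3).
x^{3} + 6 x^{2} + 12 x + 8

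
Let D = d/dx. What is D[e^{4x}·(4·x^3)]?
x^{2} \left(16 x + 12\right) e^{4 x}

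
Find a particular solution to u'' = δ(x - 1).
\frac{|x - 1|}{2}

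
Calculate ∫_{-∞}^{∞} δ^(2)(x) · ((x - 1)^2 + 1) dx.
2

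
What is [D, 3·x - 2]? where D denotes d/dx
3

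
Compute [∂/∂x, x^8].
8 x^{7}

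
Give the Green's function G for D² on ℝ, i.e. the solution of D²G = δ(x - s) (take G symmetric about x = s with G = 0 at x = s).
\frac{|x - s|}{2}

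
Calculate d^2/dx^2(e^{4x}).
16 e^{4 x}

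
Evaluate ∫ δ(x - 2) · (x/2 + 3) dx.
4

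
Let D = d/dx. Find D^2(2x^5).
40 x^{3}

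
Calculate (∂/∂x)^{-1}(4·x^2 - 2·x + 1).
\frac{4 x^{3}}{3} - x^{2} + x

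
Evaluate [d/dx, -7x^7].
- 49 x^{6}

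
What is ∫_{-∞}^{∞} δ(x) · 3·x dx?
0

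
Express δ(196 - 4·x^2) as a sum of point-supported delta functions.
\frac{\delta(x - 7) + \delta(x + 7)}{56}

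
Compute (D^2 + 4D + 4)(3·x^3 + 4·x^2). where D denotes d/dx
12 x^{3} + 52 x^{2} + 50 x + 8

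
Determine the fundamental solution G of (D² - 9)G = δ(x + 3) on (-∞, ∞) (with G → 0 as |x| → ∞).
-\frac{e^{-3|x + 3|}}{6}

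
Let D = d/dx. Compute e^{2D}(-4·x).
- 4 x - 8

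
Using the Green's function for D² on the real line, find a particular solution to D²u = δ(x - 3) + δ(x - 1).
\frac{|x - 3|}{2} + \frac{|x - 1|}{2}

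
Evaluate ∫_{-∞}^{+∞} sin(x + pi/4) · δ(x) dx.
\frac{\sqrt{2}}{2}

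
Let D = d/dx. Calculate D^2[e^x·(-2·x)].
2 \left(- x - 2\right) e^{x}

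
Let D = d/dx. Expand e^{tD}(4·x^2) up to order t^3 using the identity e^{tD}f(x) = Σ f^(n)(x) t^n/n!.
4 t^{2} + 8 t x + 4 x^{2}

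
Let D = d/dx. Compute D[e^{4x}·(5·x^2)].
10 x \left(2 x + 1\right) e^{4 x}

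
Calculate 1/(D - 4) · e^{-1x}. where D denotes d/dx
- \frac{e^{- x}}{5}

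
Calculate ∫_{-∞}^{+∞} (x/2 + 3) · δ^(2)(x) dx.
0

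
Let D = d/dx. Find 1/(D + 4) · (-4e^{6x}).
- \frac{2 e^{6 x}}{5}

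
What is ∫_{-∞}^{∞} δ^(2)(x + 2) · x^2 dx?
2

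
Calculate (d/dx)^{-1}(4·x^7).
\frac{x^{8}}{2}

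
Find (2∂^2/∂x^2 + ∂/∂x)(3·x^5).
15 x^{3} \left(x + 8\right)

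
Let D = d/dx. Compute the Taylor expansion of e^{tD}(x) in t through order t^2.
t + x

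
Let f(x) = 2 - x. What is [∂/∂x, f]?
-1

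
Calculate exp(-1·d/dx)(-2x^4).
- 2 x^{4} + 8 x^{3} - 12 x^{2} + 8 x - 2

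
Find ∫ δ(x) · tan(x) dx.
0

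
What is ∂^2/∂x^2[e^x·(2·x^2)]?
2 \left(x^{2} + 4 x + 2\right) e^{x}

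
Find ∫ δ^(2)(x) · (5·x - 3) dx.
0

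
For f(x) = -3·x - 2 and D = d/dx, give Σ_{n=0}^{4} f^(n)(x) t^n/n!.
- 3 t - 3 x - 2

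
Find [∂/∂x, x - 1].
1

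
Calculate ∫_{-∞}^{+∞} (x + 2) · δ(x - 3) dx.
5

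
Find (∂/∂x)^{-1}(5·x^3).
\frac{5 x^{4}}{4}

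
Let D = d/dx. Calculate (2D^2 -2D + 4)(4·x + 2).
16 x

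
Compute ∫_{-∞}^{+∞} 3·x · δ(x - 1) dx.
3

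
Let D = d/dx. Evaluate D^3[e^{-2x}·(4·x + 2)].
32 \left(1 - x\right) e^{- 2 x}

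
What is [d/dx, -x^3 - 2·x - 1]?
- 3 x^{2} - 2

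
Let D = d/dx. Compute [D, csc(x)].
- \cot{\left(x \right)} \csc{\left(x \right)}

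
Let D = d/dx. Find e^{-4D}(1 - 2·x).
9 - 2 x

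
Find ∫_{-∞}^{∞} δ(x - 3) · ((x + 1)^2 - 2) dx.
14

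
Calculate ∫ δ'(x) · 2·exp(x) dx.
-2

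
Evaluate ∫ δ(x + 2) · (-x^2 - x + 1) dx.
-1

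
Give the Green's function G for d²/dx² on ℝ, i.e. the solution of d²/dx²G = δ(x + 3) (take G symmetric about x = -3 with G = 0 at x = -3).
\frac{|x + 3|}{2}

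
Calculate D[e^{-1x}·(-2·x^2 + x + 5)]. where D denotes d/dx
\left(2 x^{2} - 5 x - 4\right) e^{- x}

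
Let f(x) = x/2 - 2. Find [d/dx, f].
\frac{1}{2}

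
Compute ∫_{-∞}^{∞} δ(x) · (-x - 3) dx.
-3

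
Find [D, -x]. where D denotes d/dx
-1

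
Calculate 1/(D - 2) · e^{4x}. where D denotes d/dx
\frac{e^{4 x}}{2}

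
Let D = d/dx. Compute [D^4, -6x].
-24D^{3}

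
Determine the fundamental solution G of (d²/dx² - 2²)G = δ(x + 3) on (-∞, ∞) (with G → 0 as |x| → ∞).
-\frac{e^{-2|x + 3|}}{4}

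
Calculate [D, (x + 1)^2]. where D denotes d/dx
2 x + 2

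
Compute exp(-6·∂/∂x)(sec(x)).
\sec{\left(x - 6 \right)}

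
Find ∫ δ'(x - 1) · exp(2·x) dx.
- 2 e^{2}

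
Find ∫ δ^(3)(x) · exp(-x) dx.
1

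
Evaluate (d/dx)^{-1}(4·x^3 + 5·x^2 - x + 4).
x^{4} + \frac{5 x^{3}}{3} - \frac{x^{2}}{2} + 4 x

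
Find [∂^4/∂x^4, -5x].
-20\frac{d^{3}}{dx^{3}}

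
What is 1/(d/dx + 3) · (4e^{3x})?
\frac{2 e^{3 x}}{3}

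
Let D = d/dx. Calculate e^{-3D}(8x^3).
8 x^{3} - 72 x^{2} + 216 x - 216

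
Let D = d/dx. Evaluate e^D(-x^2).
- x^{2} - 2 x - 1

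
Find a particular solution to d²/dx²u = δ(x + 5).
\frac{|x + 5|}{2}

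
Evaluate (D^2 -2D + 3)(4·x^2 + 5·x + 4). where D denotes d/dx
12 x^{2} - x + 10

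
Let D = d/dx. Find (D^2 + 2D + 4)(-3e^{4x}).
- 84 e^{4 x}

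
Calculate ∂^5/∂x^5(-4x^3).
0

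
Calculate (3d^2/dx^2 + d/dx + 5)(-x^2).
- 5 x^{2} - 2 x - 6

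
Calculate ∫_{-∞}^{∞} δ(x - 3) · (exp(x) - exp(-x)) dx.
2 \sinh{\left(3 \right)}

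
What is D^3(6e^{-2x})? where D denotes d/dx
- 48 e^{- 2 x}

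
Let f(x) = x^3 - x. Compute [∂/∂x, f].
3 x^{2} - 1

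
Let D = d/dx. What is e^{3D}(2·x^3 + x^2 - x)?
2 x^{3} + 19 x^{2} + 59 x + 60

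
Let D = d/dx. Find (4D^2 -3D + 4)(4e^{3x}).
124 e^{3 x}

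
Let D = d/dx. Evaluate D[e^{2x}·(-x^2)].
2 x \left(- x - 1\right) e^{2 x}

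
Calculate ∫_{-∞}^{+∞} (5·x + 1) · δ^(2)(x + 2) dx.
0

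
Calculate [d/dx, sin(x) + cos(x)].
- \sin{\left(x \right)} + \cos{\left(x \right)}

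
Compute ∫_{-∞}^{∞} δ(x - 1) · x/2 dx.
\frac{1}{2}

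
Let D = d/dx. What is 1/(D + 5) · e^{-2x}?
\frac{e^{- 2 x}}{3}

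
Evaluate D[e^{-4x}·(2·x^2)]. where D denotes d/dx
4 x \left(1 - 2 x\right) e^{- 4 x}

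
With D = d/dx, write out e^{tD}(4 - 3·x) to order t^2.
- 3 t - 3 x + 4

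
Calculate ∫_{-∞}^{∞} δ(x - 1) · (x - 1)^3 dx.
0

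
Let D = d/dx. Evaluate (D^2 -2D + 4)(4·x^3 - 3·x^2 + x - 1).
16 x^{3} - 36 x^{2} + 40 x - 12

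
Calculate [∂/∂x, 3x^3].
9 x^{2}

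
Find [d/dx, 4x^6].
24 x^{5}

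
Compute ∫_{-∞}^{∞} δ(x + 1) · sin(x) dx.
- \sin{\left(1 \right)}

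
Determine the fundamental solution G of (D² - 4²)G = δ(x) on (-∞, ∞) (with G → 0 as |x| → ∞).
-\frac{e^{-4|x|}}{8}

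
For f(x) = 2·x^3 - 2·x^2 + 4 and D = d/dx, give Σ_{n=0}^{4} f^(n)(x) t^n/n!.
2 t^{3} + 2 t^{2} \left(3 x - 1\right) + 2 t x \left(3 x - 2\right) + 2 x^{3} - 2 x^{2} + 4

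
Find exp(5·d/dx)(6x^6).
6 x^{6} + 180 x^{5} + 2250 x^{4} + 15000 x^{3} + 56250 x^{2} + 112500 x + 93750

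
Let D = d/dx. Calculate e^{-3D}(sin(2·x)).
\sin{\left(2 x - 6 \right)}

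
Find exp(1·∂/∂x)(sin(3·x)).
\sin{\left(3 x + 3 \right)}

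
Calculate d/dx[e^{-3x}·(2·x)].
2 \left(1 - 3 x\right) e^{- 3 x}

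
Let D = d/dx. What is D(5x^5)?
25 x^{4}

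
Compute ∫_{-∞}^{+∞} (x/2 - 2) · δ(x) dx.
-2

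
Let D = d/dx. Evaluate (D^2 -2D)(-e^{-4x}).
- 24 e^{- 4 x}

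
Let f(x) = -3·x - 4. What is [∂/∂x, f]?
-3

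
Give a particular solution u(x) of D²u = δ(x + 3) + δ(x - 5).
\frac{|x + 3|}{2} + \frac{|x - 5|}{2}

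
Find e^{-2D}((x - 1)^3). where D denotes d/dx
x^{3} - 9 x^{2} + 27 x - 27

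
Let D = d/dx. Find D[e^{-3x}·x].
\left(1 - 3 x\right) e^{- 3 x}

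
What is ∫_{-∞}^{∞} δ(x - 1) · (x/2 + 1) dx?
\frac{3}{2}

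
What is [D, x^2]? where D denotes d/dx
2 x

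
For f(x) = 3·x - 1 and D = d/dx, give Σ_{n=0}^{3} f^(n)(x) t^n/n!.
3 t + 3 x - 1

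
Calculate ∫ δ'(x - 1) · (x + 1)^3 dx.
-12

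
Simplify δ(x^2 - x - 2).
\frac{\delta(x + 1) + \delta(x - 2)}{3}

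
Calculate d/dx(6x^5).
30 x^{4}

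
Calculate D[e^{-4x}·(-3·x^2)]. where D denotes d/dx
6 x \left(2 x - 1\right) e^{- 4 x}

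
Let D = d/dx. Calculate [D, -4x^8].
- 32 x^{7}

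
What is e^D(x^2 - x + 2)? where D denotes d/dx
x^{2} + x + 2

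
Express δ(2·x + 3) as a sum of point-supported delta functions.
\frac{\delta(x + 3/2)}{2}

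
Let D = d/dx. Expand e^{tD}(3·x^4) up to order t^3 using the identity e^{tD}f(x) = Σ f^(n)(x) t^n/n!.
3 x \left(4 t^{3} + 6 t^{2} x + 4 t x^{2} + x^{3}\right)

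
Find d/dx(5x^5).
25 x^{4}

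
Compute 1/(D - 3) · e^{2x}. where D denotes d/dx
- e^{2 x}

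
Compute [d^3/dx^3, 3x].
9\frac{d^{2}}{dx^{2}}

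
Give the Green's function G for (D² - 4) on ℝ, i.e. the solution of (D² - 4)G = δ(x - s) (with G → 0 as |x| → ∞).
-\frac{e^{-2|x-s|}}{4}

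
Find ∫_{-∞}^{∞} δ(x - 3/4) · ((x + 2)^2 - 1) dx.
\frac{105}{16}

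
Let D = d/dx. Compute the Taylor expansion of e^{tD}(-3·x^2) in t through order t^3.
- 3 t^{2} - 6 t x - 3 x^{2}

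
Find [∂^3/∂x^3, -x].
-3\frac{d^{2}}{dx^{2}}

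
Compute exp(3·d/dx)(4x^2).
4 x^{2} + 24 x + 36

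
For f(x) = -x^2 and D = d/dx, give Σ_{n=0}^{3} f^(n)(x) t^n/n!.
- t^{2} - 2 t x - x^{2}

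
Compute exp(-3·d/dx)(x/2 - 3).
\frac{x}{2} - \frac{9}{2}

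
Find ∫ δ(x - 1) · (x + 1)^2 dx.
4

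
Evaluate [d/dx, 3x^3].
9 x^{2}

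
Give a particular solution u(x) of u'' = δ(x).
\frac{|x|}{2}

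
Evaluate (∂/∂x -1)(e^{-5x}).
- 6 e^{- 5 x}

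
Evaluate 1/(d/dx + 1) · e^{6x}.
\frac{e^{6 x}}{7}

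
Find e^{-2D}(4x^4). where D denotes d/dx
4 x^{4} - 32 x^{3} + 96 x^{2} - 128 x + 64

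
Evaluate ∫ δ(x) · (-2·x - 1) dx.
-1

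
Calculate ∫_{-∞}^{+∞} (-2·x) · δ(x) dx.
0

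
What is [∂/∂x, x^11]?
11 x^{10}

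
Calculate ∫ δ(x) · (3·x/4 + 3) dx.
3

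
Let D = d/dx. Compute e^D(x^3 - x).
x \left(x^{2} + 3 x + 2\right)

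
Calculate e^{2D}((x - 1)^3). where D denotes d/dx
x^{3} + 3 x^{2} + 3 x + 1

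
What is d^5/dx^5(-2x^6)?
- 1440 x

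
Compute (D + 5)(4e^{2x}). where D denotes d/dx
28 e^{2 x}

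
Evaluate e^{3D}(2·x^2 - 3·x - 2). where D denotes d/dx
2 x^{2} + 9 x + 7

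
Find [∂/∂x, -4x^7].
- 28 x^{6}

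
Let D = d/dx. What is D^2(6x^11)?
660 x^{9}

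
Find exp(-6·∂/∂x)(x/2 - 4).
\frac{x}{2} - 7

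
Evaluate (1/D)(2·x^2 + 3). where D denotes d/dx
\frac{2 x^{3}}{3} + 3 x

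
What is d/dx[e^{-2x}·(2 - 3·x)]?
\left(6 x - 7\right) e^{- 2 x}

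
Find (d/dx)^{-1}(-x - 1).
- \frac{x^{2}}{2} - x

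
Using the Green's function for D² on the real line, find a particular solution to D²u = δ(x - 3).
\frac{|x - 3|}{2}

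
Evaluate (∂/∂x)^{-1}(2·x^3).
\frac{x^{4}}{2}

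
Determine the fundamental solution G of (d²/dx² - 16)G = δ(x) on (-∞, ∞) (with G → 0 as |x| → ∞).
-\frac{e^{-4|x|}}{8}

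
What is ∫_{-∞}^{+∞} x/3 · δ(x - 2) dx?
\frac{2}{3}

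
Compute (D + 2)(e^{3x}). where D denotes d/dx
5 e^{3 x}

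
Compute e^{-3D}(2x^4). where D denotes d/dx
2 x^{4} - 24 x^{3} + 108 x^{2} - 216 x + 162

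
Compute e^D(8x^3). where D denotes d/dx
8 x^{3} + 24 x^{2} + 24 x + 8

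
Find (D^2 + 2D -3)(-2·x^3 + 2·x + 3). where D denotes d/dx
6 x^{3} - 12 x^{2} - 18 x - 5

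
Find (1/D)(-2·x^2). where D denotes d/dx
- \frac{2 x^{3}}{3}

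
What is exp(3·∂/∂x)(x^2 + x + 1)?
x^{2} + 7 x + 13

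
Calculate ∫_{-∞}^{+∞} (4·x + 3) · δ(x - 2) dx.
11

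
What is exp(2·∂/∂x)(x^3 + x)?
x^{3} + 6 x^{2} + 13 x + 10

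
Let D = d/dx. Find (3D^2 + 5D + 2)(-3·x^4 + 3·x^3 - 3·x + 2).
- 6 x^{4} - 54 x^{3} - 63 x^{2} + 48 x - 11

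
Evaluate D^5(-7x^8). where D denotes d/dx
- 47040 x^{3}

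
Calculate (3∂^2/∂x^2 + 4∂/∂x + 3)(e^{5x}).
98 e^{5 x}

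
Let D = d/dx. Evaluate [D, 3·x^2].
6 x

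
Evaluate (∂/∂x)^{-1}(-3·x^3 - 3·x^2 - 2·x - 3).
- \frac{3 x^{4}}{4} - x^{3} - x^{2} - 3 x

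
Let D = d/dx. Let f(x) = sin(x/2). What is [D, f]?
\frac{\cos{\left(\frac{x}{2} \right)}}{2}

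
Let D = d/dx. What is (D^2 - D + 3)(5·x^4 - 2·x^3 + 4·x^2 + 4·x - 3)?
15 x^{4} - 26 x^{3} + 78 x^{2} - 8 x - 5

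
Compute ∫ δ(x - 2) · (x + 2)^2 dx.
16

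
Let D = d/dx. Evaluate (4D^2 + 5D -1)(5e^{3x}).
250 e^{3 x}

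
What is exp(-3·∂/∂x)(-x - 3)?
- x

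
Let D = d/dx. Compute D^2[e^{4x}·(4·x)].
\left(64 x + 32\right) e^{4 x}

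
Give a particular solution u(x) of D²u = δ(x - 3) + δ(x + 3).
\frac{|x - 3|}{2} + \frac{|x + 3|}{2}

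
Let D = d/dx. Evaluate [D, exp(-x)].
- e^{- x}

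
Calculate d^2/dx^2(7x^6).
210 x^{4}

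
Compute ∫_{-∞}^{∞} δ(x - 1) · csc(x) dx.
\csc{\left(1 \right)}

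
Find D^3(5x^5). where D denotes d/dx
300 x^{2}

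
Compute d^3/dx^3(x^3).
6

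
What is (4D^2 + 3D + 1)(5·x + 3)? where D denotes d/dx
5 x + 18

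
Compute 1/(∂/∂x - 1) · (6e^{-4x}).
- \frac{6 e^{- 4 x}}{5}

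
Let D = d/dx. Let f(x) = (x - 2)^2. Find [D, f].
2 x - 4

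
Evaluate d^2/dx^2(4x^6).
120 x^{4}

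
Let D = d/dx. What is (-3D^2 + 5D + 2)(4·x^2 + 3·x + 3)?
8 x^{2} + 46 x - 3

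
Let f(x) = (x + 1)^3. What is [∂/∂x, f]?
3 \left(x + 1\right)^{2}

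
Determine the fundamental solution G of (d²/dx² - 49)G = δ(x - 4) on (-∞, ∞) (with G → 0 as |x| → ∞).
-\frac{e^{-7|x - 4|}}{14}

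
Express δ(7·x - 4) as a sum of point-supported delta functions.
\frac{\delta(x - 4/7)}{7}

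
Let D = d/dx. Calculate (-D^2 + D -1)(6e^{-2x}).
- 42 e^{- 2 x}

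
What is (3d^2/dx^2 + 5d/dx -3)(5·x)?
25 - 15 x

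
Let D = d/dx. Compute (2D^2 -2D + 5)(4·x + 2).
20 x + 2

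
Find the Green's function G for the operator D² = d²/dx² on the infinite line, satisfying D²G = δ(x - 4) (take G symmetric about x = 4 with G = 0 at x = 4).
\frac{|x - 4|}{2}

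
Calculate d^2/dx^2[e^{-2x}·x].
4 \left(x - 1\right) e^{- 2 x}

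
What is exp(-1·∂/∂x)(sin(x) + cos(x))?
\sqrt{2} \cos{\left(- x + \frac{\pi}{4} + 1 \right)}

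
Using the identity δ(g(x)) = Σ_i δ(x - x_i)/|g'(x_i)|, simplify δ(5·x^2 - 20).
\frac{\delta(x - 2) + \delta(x + 2)}{20}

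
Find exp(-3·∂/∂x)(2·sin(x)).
2 \sin{\left(x - 3 \right)}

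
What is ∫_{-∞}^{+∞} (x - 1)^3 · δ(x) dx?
-1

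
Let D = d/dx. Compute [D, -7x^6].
- 42 x^{5}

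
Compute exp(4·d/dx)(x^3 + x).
x^{3} + 12 x^{2} + 49 x + 68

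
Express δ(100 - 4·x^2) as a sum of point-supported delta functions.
\frac{\delta(x - 5) + \delta(x + 5)}{40}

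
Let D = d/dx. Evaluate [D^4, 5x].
20D^{3}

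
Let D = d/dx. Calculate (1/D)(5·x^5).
\frac{5 x^{6}}{6}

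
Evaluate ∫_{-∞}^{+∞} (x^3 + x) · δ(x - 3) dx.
30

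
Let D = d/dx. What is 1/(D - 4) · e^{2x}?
- \frac{e^{2 x}}{2}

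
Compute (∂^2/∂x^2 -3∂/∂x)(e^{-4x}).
28 e^{- 4 x}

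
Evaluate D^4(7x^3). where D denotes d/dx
0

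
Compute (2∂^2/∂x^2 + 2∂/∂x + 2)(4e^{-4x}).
104 e^{- 4 x}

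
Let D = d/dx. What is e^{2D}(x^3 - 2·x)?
x^{3} + 6 x^{2} + 10 x + 4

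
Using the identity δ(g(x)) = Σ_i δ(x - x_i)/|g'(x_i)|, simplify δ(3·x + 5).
\frac{\delta(x + 5/3)}{3}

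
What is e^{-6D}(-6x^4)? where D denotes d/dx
- 6 x^{4} + 144 x^{3} - 1296 x^{2} + 5184 x - 7776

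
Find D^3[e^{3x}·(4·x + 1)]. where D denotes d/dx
\left(108 x + 135\right) e^{3 x}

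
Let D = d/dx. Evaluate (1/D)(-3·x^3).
- \frac{3 x^{4}}{4}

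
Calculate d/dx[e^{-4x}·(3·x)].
3 \left(1 - 4 x\right) e^{- 4 x}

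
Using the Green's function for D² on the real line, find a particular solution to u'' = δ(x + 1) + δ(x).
\frac{|x + 1|}{2} + \frac{|x|}{2}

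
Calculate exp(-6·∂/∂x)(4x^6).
4 x^{6} - 144 x^{5} + 2160 x^{4} - 17280 x^{3} + 77760 x^{2} - 186624 x + 186624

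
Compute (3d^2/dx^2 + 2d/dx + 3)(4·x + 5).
12 x + 23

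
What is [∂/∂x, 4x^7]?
28 x^{6}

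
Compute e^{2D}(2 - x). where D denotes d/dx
- x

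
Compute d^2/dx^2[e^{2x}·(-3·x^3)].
- 6 x \left(2 x^{2} + 6 x + 3\right) e^{2 x}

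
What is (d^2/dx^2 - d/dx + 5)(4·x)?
20 x - 4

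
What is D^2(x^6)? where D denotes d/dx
30 x^{4}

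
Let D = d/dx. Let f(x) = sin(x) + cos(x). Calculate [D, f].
- \sin{\left(x \right)} + \cos{\left(x \right)}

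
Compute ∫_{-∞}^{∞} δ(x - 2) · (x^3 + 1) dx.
9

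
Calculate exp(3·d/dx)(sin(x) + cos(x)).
\sqrt{2} \sin{\left(x + \frac{\pi}{4} + 3 \right)}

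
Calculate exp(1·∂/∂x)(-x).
- x - 1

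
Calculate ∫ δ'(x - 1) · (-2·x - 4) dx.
2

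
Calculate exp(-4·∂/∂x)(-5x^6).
- 5 x^{6} + 120 x^{5} - 1200 x^{4} + 6400 x^{3} - 19200 x^{2} + 30720 x - 20480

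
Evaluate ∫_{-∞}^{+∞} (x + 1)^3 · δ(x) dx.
1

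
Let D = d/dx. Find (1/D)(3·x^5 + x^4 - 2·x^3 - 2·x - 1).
\frac{x^{6}}{2} + \frac{x^{5}}{5} - \frac{x^{4}}{2} - x^{2} - x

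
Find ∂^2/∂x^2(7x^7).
294 x^{5}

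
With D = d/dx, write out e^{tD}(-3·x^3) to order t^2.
3 x \left(- 3 t^{2} - 3 t x - x^{2}\right)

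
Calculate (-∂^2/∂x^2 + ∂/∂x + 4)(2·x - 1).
8 x - 2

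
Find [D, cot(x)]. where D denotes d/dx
- \frac{1}{\sin^{2}{\left(x \right)}}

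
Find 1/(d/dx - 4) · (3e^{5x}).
3 e^{5 x}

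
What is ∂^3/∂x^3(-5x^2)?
0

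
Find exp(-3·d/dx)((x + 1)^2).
x^{2} - 4 x + 4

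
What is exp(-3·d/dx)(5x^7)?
5 x^{7} - 105 x^{6} + 945 x^{5} - 4725 x^{4} + 14175 x^{3} - 25515 x^{2} + 25515 x - 10935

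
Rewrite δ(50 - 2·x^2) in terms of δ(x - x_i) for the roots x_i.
\frac{\delta(x - 5) + \delta(x + 5)}{20}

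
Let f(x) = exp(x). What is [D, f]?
e^{x}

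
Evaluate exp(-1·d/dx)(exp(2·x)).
e^{2 x - 2}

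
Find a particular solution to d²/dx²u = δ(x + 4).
\frac{|x + 4|}{2}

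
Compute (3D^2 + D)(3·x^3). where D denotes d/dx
9 x \left(x + 6\right)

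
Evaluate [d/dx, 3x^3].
9 x^{2}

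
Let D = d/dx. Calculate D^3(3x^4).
72 x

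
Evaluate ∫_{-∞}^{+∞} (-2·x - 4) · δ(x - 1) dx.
-6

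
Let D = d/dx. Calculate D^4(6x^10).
30240 x^{6}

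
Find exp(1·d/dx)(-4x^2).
- 4 x^{2} - 8 x - 4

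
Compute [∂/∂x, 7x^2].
14 x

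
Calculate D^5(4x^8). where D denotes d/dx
26880 x^{3}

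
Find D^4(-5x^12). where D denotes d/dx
- 59400 x^{8}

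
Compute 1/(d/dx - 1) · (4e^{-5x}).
- \frac{2 e^{- 5 x}}{3}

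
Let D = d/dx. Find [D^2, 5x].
10D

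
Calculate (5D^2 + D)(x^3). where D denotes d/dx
3 x \left(x + 10\right)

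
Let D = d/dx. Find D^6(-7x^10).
- 1058400 x^{4}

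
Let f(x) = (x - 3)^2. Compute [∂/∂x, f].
2 x - 6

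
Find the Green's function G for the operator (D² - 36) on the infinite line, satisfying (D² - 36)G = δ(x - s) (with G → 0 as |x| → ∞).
-\frac{e^{-6|x-s|}}{12}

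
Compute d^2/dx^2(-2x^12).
- 264 x^{10}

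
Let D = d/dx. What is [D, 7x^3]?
21 x^{2}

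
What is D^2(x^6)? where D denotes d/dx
30 x^{4}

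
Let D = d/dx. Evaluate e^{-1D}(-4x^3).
- 4 x^{3} + 12 x^{2} - 12 x + 4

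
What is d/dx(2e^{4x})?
8 e^{4 x}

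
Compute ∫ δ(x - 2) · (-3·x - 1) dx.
-7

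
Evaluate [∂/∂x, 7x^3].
21 x^{2}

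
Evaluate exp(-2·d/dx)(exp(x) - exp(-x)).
- e^{2 - x} + e^{x - 2}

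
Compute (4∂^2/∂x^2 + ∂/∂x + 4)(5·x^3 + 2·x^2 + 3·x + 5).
20 x^{3} + 23 x^{2} + 136 x + 39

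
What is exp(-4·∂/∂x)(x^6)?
x^{6} - 24 x^{5} + 240 x^{4} - 1280 x^{3} + 3840 x^{2} - 6144 x + 4096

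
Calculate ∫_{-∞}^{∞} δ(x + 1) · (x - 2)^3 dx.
-27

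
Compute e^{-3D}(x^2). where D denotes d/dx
x^{2} - 6 x + 9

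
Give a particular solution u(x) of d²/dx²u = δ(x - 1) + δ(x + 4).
\frac{|x - 1|}{2} + \frac{|x + 4|}{2}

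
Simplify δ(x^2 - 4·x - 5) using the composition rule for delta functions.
\frac{\delta(x - 5) + \delta(x + 1)}{6}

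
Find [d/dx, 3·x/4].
\frac{3}{4}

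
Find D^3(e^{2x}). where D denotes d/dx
8 e^{2 x}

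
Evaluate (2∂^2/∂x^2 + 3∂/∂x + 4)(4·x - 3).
16 x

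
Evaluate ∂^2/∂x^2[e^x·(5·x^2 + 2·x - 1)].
\left(5 x^{2} + 22 x + 13\right) e^{x}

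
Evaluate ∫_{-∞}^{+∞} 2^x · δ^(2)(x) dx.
\log{\left(2 \right)}^{2}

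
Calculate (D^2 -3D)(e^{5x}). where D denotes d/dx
10 e^{5 x}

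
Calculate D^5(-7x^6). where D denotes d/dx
- 5040 x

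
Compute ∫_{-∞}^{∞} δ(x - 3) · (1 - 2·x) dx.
-5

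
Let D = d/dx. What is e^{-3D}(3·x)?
3 x - 9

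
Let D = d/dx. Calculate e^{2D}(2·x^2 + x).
2 x^{2} + 9 x + 10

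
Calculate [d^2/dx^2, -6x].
-12\frac{d}{dx}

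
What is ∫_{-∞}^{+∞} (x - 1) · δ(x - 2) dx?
1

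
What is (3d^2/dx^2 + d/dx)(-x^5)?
5 x^{3} \left(- x - 12\right)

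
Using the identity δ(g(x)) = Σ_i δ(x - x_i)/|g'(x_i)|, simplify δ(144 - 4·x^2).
\frac{\delta(x - 6) + \delta(x + 6)}{48}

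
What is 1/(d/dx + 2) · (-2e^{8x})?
- \frac{e^{8 x}}{5}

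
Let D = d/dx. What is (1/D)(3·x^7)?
\frac{3 x^{8}}{8}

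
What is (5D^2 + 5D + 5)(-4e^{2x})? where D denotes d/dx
- 140 e^{2 x}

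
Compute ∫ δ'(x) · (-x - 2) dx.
1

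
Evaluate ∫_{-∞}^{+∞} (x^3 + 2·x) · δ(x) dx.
0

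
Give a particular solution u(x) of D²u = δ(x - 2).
\frac{|x - 2|}{2}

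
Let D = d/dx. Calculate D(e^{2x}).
2 e^{2 x}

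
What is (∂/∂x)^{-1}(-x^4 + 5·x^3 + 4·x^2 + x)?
- \frac{x^{5}}{5} + \frac{5 x^{4}}{4} + \frac{4 x^{3}}{3} + \frac{x^{2}}{2}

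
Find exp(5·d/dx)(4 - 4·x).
- 4 x - 16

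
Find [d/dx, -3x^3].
- 9 x^{2}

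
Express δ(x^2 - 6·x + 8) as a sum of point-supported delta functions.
\frac{\delta(x - 2) + \delta(x - 4)}{2}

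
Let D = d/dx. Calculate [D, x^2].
2 x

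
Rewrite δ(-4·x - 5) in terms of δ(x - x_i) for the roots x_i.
\frac{\delta(x + 5/4)}{4}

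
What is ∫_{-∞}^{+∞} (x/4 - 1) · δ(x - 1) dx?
- \frac{3}{4}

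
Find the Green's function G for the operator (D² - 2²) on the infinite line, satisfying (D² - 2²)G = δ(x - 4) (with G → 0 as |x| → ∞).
-\frac{e^{-2|x - 4|}}{4}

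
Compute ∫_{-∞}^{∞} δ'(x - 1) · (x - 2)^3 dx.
-3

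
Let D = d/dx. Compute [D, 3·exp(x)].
3 e^{x}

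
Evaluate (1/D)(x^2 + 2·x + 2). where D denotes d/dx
\frac{x^{3}}{3} + x^{2} + 2 x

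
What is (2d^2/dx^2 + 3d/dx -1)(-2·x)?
2 x - 6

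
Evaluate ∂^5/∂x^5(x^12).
95040 x^{7}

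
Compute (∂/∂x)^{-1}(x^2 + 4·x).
\frac{x^{3}}{3} + 2 x^{2}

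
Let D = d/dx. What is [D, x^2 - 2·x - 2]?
2 x - 2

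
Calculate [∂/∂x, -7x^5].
- 35 x^{4}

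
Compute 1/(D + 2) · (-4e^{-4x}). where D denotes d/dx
2 e^{- 4 x}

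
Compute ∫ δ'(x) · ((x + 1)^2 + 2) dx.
-2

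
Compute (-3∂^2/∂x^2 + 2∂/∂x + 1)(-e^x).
0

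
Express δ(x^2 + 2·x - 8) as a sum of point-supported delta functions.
\frac{\delta(x - 2) + \delta(x + 4)}{6}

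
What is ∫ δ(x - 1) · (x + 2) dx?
3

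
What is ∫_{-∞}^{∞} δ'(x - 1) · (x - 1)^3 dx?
0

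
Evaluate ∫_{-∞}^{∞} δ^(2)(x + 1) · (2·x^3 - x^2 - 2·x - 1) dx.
-14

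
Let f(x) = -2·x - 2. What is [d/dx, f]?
-2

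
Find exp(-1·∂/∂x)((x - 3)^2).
x^{2} - 8 x + 16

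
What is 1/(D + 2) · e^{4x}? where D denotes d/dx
\frac{e^{4 x}}{6}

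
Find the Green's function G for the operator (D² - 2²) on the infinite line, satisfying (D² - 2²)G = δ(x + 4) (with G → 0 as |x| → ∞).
-\frac{e^{-2|x + 4|}}{4}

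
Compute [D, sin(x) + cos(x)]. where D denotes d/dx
- \sin{\left(x \right)} + \cos{\left(x \right)}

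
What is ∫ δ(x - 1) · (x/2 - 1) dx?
- \frac{1}{2}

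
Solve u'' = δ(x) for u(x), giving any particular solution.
\frac{|x|}{2}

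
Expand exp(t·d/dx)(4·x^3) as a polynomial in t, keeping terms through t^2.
4 x \left(3 t^{2} + 3 t x + x^{2}\right)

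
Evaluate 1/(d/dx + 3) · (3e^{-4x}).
- 3 e^{- 4 x}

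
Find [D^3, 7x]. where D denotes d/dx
21D^{2}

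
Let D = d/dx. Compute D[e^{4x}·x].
\left(4 x + 1\right) e^{4 x}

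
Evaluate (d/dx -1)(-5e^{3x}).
- 10 e^{3 x}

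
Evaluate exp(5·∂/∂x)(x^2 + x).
x^{2} + 11 x + 30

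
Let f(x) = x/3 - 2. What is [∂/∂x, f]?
\frac{1}{3}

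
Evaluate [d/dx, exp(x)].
e^{x}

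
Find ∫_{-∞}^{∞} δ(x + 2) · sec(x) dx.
\sec{\left(2 \right)}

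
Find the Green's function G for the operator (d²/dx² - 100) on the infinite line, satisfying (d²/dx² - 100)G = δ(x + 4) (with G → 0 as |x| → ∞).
-\frac{e^{-10|x + 4|}}{20}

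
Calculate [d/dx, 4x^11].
44 x^{10}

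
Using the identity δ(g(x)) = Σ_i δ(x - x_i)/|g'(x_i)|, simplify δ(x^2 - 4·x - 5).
\frac{\delta(x - 5) + \delta(x + 1)}{6}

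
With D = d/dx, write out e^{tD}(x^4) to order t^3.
x \left(4 t^{3} + 6 t^{2} x + 4 t x^{2} + x^{3}\right)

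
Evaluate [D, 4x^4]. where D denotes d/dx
16 x^{3}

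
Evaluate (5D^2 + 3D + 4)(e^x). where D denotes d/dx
12 e^{x}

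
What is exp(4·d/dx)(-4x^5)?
- 4 x^{5} - 80 x^{4} - 640 x^{3} - 2560 x^{2} - 5120 x - 4096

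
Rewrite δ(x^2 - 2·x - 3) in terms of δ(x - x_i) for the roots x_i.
\frac{\delta(x - 3) + \delta(x + 1)}{4}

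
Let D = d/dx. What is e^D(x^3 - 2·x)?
x^{3} + 3 x^{2} + x - 1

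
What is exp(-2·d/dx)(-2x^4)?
- 2 x^{4} + 16 x^{3} - 48 x^{2} + 64 x - 32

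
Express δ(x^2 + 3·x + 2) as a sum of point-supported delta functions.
\frac{\delta(x + 2) + \delta(x + 1)}{1}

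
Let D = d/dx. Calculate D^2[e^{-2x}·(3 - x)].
4 \left(4 - x\right) e^{- 2 x}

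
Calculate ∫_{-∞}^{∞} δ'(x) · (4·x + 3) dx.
-4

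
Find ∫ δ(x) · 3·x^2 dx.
0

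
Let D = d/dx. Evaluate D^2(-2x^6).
- 60 x^{4}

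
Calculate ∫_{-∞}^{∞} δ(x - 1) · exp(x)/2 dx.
\frac{e}{2}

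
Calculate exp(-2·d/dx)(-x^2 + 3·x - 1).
- x^{2} + 7 x - 11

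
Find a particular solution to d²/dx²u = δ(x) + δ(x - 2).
\frac{|x|}{2} + \frac{|x - 2|}{2}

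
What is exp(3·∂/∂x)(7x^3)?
7 x^{3} + 63 x^{2} + 189 x + 189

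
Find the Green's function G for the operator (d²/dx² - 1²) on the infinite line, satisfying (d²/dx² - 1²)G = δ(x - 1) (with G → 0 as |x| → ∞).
-\frac{e^{-|x - 1|}}{2}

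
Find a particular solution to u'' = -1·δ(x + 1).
-\frac{|x + 1|}{2}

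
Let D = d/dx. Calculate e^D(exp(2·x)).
e^{2 x + 2}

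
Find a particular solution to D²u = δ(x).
\frac{|x|}{2}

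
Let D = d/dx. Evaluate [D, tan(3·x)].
\frac{3}{\cos^{2}{\left(3 x \right)}}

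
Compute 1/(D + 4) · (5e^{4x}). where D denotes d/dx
\frac{5 e^{4 x}}{8}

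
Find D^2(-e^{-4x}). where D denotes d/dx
- 16 e^{- 4 x}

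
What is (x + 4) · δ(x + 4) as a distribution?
0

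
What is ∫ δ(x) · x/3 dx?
0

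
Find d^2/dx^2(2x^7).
84 x^{5}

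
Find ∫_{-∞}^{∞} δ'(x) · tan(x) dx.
-1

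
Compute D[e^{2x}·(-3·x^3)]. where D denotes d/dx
x^{2} \left(- 6 x - 9\right) e^{2 x}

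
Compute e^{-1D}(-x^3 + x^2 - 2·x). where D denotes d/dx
- x^{3} + 4 x^{2} - 7 x + 4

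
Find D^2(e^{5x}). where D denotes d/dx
25 e^{5 x}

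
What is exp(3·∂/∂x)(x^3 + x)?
x^{3} + 9 x^{2} + 28 x + 30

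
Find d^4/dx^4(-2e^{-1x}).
- 2 e^{- x}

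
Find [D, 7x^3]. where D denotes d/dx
21 x^{2}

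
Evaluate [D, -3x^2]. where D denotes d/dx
- 6 x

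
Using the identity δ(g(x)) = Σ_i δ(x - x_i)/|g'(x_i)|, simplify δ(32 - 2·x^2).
\frac{\delta(x - 4) + \delta(x + 4)}{16}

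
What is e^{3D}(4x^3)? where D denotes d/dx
4 x^{3} + 36 x^{2} + 108 x + 108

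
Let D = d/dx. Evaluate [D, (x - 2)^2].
2 x - 4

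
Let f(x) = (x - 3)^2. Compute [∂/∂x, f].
2 x - 6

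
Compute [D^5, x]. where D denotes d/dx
5D^{4}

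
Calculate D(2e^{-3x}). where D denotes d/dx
- 6 e^{- 3 x}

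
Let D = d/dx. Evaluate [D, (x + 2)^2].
2 x + 4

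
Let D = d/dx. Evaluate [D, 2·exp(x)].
2 e^{x}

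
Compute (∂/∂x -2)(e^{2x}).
0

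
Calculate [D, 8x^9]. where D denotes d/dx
72 x^{8}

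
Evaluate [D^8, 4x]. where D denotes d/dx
32D^{7}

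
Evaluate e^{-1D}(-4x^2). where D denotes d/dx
- 4 x^{2} + 8 x - 4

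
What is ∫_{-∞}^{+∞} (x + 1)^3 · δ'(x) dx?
-3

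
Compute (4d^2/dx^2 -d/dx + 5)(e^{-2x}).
23 e^{- 2 x}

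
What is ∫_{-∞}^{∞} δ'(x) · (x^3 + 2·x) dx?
-2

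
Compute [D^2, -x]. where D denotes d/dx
-2D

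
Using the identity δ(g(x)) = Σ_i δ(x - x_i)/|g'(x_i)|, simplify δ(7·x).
\frac{\delta(x)}{7}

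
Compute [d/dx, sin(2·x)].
2 \cos{\left(2 x \right)}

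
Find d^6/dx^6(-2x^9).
- 120960 x^{3}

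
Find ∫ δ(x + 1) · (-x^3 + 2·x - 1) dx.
-2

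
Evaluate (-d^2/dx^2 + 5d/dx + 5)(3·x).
15 x + 15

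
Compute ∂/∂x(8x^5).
40 x^{4}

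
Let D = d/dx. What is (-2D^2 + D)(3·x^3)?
9 x \left(x - 4\right)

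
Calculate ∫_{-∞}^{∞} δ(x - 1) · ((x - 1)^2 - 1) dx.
-1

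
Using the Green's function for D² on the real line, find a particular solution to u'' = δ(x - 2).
\frac{|x - 2|}{2}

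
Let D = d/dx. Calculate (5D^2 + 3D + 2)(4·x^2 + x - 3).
8 x^{2} + 26 x + 37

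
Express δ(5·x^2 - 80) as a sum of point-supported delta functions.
\frac{\delta(x - 4) + \delta(x + 4)}{40}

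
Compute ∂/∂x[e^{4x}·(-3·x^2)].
6 x \left(- 2 x - 1\right) e^{4 x}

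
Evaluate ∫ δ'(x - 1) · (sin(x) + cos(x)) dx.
- \cos{\left(1 \right)} + \sin{\left(1 \right)}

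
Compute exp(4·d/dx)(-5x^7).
- 5 x^{7} - 140 x^{6} - 1680 x^{5} - 11200 x^{4} - 44800 x^{3} - 107520 x^{2} - 143360 x - 81920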